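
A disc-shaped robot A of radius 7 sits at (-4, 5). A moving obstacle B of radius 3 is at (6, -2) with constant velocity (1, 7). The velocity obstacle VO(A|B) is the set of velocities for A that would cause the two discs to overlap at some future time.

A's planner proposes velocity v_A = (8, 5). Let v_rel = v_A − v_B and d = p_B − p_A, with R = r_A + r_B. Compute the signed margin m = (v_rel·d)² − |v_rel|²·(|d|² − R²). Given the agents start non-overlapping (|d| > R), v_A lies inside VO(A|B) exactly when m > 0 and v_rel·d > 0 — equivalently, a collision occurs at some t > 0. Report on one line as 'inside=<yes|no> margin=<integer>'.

d = (10, -7),  |d|² = 149;  R = 7+3 = 10,  c = 149−10² = 49
v_rel = (7, -2),  |v_rel|² = 53;  v_rel·d = (7)·(10) + (-2)·(-7) = 84
53·t² − 168·t + 49 = 0  ⇒  m = 84² − 53·49 = 4459
m = 4459 > 0,  v_rel·d = 84 > 0  ⇒  inside

inside=yes margin=4459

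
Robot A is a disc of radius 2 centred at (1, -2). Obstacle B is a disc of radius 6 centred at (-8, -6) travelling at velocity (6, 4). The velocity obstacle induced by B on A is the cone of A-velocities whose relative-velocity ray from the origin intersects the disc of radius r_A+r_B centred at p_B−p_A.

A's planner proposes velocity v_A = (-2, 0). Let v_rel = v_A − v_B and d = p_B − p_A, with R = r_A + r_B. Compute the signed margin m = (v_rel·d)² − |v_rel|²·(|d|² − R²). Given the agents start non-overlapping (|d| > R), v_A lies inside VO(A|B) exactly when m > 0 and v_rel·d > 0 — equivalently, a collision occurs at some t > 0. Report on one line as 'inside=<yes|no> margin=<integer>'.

d = (-9, -4),  |d|² = 97;  R = 2+6 = 8,  c = 97−8² = 33
v_rel = (-8, -4),  |v_rel|² = 80;  v_rel·d = (-8)·(-9) + (-4)·(-4) = 88
80·t² − 176·t + 33 = 0  ⇒  m = 88² − 80·33 = 5104
m = 5104 > 0,  v_rel·d = 88 > 0  ⇒  inside

inside=yes margin=5104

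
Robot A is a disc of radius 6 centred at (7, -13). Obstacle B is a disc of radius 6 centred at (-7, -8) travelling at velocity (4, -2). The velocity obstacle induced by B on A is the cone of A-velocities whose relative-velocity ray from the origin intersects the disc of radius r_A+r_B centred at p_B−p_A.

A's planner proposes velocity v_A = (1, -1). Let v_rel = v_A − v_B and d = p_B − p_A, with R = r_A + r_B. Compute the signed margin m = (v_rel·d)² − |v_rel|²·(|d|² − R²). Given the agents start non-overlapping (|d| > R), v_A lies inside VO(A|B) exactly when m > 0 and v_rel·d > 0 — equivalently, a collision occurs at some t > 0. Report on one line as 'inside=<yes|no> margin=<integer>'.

d = (-14, 5),  |d|² = 221;  R = 6+6 = 12,  c = 221−12² = 77
v_rel = (-3, 1),  |v_rel|² = 10;  v_rel·d = (-3)·(-14) + (1)·(5) = 47
10·t² − 94·t + 77 = 0  ⇒  m = 47² − 10·77 = 1439
m = 1439 > 0,  v_rel·d = 47 > 0  ⇒  inside

inside=yes margin=1439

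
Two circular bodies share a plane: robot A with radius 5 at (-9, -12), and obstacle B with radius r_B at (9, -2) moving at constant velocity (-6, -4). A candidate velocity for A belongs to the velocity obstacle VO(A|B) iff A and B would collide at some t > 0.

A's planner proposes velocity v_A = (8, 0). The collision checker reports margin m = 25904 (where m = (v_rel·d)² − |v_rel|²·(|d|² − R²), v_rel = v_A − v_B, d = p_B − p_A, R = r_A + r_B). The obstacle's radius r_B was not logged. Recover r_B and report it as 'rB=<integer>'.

m = 25904
d = (18, 10);  v_rel = (14, 4),  |v_rel|² = 212
v_rel×d = (14)·(10) − (4)·(18) = 68
since m = R²·212 − 68²:  R² = (4624 + 25904) / 212 = 144
R = √144 = 12  ⇒  r_B = 12 − 5 = 7

rB=7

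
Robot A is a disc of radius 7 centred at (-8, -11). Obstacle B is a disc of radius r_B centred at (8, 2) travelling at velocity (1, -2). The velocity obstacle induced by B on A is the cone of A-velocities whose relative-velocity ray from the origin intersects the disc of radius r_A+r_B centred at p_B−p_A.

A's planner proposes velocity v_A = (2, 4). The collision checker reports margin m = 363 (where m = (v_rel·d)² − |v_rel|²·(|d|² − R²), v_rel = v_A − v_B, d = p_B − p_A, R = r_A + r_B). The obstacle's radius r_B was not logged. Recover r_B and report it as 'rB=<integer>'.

m = 363
d = (16, 13);  v_rel = (1, 6),  |v_rel|² = 37
v_rel×d = (1)·(13) − (6)·(16) = -83
since m = R²·37 − (-83)²:  R² = (6889 + 363) / 37 = 196
R = √196 = 14  ⇒  r_B = 14 − 7 = 7

rB=7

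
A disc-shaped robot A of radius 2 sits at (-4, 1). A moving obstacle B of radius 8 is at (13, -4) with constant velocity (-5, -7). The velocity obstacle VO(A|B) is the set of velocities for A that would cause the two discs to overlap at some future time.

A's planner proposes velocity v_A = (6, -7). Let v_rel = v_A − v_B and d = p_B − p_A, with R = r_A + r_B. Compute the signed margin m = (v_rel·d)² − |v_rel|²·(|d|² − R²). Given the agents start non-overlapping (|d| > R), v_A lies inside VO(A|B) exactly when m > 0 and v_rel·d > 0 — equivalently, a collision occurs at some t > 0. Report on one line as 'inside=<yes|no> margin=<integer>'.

d = (17, -5),  |d|² = 314;  R = 2+8 = 10,  c = 314−10² = 214
v_rel = (11, 0),  |v_rel|² = 121;  v_rel·d = (11)·(17) + (0)·(-5) = 187
121·t² − 374·t + 214 = 0  ⇒  m = 187² − 121·214 = 9075
m = 9075 > 0,  v_rel·d = 187 > 0  ⇒  inside

inside=yes margin=9075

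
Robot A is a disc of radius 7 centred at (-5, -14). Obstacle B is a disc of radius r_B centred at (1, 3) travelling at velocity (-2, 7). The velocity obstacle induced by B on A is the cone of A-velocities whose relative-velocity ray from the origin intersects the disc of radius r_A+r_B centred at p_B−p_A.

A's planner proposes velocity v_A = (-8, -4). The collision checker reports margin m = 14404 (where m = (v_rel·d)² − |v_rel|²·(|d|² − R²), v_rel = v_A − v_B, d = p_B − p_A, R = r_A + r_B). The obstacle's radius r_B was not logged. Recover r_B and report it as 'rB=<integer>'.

m = 14404
d = (6, 17);  v_rel = (-6, -11),  |v_rel|² = 157
v_rel×d = (-6)·(17) − (-11)·(6) = -36
since m = R²·157 − (-36)²:  R² = (1296 + 14404) / 157 = 100
R = √100 = 10  ⇒  r_B = 10 − 7 = 3

rB=3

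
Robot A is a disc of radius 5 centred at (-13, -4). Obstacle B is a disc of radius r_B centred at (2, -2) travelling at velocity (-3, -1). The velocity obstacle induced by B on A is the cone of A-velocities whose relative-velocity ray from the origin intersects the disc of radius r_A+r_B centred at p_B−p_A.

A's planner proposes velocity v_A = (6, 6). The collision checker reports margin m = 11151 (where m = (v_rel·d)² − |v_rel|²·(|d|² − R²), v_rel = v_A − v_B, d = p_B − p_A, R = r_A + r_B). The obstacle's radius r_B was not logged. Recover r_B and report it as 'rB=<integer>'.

m = 11151
d = (15, 2);  v_rel = (9, 7),  |v_rel|² = 130
v_rel×d = (9)·(2) − (7)·(15) = -87
since m = R²·130 − (-87)²:  R² = (7569 + 11151) / 130 = 144
R = √144 = 12  ⇒  r_B = 12 − 5 = 7

rB=7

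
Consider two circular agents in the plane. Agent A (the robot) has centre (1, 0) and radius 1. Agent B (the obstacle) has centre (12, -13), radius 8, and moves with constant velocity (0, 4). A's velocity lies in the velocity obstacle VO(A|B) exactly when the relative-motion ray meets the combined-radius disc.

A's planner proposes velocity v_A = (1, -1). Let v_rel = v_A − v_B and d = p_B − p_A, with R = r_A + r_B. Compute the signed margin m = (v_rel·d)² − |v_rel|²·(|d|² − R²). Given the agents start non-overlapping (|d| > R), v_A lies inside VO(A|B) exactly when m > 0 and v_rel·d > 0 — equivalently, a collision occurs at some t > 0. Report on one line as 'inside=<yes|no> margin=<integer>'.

d = (11, -13),  |d|² = 290;  R = 1+8 = 9,  c = 290−9² = 209
v_rel = (1, -5),  |v_rel|² = 26;  v_rel·d = (1)·(11) + (-5)·(-13) = 76
26·t² − 152·t + 209 = 0  ⇒  m = 76² − 26·209 = 342
m = 342 > 0,  v_rel·d = 76 > 0  ⇒  inside

inside=yes margin=342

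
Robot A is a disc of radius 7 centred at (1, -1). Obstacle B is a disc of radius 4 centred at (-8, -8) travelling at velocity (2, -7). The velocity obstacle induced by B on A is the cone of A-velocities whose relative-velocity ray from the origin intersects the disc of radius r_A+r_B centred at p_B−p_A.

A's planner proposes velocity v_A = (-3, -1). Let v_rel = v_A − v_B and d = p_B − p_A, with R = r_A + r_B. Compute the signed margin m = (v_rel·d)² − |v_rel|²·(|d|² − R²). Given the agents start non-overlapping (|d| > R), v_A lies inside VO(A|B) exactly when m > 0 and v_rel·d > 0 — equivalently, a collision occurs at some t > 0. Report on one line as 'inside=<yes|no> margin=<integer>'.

d = (-9, -7),  |d|² = 130;  R = 7+4 = 11,  c = 130−11² = 9
v_rel = (-5, 6),  |v_rel|² = 61;  v_rel·d = (-5)·(-9) + (6)·(-7) = 3
61·t² − 6·t + 9 = 0  ⇒  m = 3² − 61·9 = -540
m = -540 < 0,  v_rel·d = 3 > 0  ⇒  outside

inside=no margin=-540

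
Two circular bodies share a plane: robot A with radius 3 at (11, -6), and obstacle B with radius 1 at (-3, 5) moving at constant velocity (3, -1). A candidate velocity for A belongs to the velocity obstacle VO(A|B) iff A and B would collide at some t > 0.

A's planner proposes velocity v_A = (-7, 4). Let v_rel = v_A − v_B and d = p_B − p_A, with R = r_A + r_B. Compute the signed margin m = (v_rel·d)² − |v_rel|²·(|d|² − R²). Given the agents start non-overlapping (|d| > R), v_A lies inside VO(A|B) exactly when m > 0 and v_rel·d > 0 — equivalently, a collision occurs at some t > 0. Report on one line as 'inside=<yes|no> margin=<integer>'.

d = (-14, 11),  |d|² = 317;  R = 3+1 = 4,  c = 317−4² = 301
v_rel = (-10, 5),  |v_rel|² = 125;  v_rel·d = (-10)·(-14) + (5)·(11) = 195
125·t² − 390·t + 301 = 0  ⇒  m = 195² − 125·301 = 400
m = 400 > 0,  v_rel·d = 195 > 0  ⇒  inside

inside=yes margin=400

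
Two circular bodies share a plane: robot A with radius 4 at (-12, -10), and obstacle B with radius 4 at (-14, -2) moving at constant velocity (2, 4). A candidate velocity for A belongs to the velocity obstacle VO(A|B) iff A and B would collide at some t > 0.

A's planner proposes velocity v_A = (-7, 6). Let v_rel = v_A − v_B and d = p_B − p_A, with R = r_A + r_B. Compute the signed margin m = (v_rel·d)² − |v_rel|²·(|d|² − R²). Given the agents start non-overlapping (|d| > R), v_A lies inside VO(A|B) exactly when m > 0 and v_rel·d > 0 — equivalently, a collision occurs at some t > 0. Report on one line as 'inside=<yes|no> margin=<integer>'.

d = (-2, 8),  |d|² = 68;  R = 4+4 = 8,  c = 68−8² = 4
v_rel = (-9, 2),  |v_rel|² = 85;  v_rel·d = (-9)·(-2) + (2)·(8) = 34
85·t² − 68·t + 4 = 0  ⇒  m = 34² − 85·4 = 816
m = 816 > 0,  v_rel·d = 34 > 0  ⇒  inside

inside=yes margin=816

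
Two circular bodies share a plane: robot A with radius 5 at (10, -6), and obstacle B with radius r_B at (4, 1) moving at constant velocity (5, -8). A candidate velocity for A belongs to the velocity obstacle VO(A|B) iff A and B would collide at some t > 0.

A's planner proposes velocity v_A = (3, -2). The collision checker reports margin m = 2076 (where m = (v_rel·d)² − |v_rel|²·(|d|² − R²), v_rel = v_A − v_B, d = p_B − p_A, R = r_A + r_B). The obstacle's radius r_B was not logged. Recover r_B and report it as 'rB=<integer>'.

m = 2076
d = (-6, 7);  v_rel = (-2, 6),  |v_rel|² = 40
v_rel×d = (-2)·(7) − (6)·(-6) = 22
since m = R²·40 − 22²:  R² = (484 + 2076) / 40 = 64
R = √64 = 8  ⇒  r_B = 8 − 5 = 3

rB=3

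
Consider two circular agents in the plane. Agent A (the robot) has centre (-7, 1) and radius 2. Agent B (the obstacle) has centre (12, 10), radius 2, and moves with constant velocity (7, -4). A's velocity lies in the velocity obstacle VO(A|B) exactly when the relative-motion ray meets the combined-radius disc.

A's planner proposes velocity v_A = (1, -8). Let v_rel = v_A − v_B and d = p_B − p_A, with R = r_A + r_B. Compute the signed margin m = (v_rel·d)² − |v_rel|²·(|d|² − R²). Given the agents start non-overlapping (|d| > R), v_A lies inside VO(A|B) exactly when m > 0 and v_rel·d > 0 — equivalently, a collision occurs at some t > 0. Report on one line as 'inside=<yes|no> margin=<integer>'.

d = (19, 9),  |d|² = 442;  R = 2+2 = 4,  c = 442−4² = 426
v_rel = (-6, -4),  |v_rel|² = 52;  v_rel·d = (-6)·(19) + (-4)·(9) = -150
52·t² + 300·t + 426 = 0  ⇒  m = (-150)² − 52·426 = 348
m = 348 > 0,  v_rel·d = -150 < 0  ⇒  outside

inside=no margin=348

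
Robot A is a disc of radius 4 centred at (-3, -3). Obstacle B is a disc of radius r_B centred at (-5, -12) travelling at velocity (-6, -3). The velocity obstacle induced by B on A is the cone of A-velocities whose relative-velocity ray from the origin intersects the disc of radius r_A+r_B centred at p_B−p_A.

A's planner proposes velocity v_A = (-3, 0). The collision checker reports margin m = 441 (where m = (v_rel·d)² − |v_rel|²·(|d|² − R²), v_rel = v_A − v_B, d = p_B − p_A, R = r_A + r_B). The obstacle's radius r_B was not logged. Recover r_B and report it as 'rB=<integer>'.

m = 441
d = (-2, -9);  v_rel = (3, 3),  |v_rel|² = 18
v_rel×d = (3)·(-9) − (3)·(-2) = -21
since m = R²·18 − (-21)²:  R² = (441 + 441) / 18 = 49
R = √49 = 7  ⇒  r_B = 7 − 4 = 3

rB=3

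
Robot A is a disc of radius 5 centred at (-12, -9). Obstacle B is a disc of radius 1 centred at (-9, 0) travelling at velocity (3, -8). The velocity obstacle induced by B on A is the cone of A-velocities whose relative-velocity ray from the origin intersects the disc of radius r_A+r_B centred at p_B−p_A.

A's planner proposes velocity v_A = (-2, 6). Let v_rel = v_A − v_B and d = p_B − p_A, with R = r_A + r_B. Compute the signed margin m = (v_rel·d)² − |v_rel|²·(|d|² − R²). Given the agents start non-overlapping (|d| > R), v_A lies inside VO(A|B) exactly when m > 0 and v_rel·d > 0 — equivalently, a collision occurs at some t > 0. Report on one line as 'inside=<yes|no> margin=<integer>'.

d = (3, 9),  |d|² = 90;  R = 5+1 = 6,  c = 90−6² = 54
v_rel = (-5, 14),  |v_rel|² = 221;  v_rel·d = (-5)·(3) + (14)·(9) = 111
221·t² − 222·t + 54 = 0  ⇒  m = 111² − 221·54 = 387
m = 387 > 0,  v_rel·d = 111 > 0  ⇒  inside

inside=yes margin=387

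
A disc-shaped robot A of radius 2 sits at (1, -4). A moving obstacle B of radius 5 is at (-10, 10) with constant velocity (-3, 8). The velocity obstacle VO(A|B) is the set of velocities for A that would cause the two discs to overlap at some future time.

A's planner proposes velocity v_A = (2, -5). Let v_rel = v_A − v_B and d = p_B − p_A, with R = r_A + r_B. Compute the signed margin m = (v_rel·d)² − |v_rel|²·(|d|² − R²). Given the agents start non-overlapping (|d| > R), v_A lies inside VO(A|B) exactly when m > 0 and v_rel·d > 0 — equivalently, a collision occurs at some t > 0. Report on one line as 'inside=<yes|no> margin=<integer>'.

d = (-11, 14),  |d|² = 317;  R = 2+5 = 7,  c = 317−7² = 268
v_rel = (5, -13),  |v_rel|² = 194;  v_rel·d = (5)·(-11) + (-13)·(14) = -237
194·t² + 474·t + 268 = 0  ⇒  m = (-237)² − 194·268 = 4177
m = 4177 > 0,  v_rel·d = -237 < 0  ⇒  outside

inside=no margin=4177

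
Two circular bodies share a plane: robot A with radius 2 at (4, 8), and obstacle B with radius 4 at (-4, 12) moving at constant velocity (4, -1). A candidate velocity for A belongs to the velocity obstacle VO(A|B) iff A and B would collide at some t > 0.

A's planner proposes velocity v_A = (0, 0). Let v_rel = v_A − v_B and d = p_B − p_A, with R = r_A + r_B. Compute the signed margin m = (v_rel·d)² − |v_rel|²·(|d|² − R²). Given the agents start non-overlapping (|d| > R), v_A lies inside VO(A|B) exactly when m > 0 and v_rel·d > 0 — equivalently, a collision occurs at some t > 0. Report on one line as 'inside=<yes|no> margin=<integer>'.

d = (-8, 4),  |d|² = 80;  R = 2+4 = 6,  c = 80−6² = 44
v_rel = (-4, 1),  |v_rel|² = 17;  v_rel·d = (-4)·(-8) + (1)·(4) = 36
17·t² − 72·t + 44 = 0  ⇒  m = 36² − 17·44 = 548
m = 548 > 0,  v_rel·d = 36 > 0  ⇒  inside

inside=yes margin=548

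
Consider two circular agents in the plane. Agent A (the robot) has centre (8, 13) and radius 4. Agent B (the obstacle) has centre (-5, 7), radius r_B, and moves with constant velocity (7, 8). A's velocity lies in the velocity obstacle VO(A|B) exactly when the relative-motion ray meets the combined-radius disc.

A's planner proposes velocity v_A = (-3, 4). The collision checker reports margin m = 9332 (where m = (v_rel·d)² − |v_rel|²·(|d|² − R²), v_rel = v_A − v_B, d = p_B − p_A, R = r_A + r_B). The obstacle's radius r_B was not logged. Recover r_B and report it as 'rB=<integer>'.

m = 9332
d = (-13, -6);  v_rel = (-10, -4),  |v_rel|² = 116
v_rel×d = (-10)·(-6) − (-4)·(-13) = 8
since m = R²·116 − 8²:  R² = (64 + 9332) / 116 = 81
R = √81 = 9  ⇒  r_B = 9 − 4 = 5

rB=5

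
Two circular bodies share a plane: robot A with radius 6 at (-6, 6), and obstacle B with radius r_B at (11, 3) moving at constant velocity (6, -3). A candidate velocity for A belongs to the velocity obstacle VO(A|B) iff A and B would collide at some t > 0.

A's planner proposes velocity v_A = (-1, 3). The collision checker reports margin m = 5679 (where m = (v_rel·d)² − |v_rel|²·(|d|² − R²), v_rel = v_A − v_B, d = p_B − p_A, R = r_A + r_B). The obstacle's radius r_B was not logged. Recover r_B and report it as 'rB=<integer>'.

m = 5679
d = (17, -3);  v_rel = (-7, 6),  |v_rel|² = 85
v_rel×d = (-7)·(-3) − (6)·(17) = -81
since m = R²·85 − (-81)²:  R² = (6561 + 5679) / 85 = 144
R = √144 = 12  ⇒  r_B = 12 − 6 = 6

rB=6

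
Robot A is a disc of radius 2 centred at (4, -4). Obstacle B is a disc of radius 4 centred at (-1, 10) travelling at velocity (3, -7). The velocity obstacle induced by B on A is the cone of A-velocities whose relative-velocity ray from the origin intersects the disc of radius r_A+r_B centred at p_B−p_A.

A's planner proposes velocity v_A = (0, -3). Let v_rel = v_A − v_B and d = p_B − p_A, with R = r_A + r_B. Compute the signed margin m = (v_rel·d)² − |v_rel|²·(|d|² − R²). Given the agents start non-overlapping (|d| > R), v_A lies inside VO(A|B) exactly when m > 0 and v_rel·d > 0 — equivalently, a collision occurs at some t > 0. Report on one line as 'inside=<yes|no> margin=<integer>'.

d = (-5, 14),  |d|² = 221;  R = 2+4 = 6,  c = 221−6² = 185
v_rel = (-3, 4),  |v_rel|² = 25;  v_rel·d = (-3)·(-5) + (4)·(14) = 71
25·t² − 142·t + 185 = 0  ⇒  m = 71² − 25·185 = 416
m = 416 > 0,  v_rel·d = 71 > 0  ⇒  inside

inside=yes margin=416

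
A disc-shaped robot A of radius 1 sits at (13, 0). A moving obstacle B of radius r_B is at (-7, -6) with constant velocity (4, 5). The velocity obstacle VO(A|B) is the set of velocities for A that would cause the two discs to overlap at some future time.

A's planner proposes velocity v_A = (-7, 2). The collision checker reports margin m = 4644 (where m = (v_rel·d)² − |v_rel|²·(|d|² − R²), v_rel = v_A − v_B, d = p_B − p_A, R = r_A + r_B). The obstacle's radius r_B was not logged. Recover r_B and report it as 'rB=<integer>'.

m = 4644
d = (-20, -6);  v_rel = (-11, -3),  |v_rel|² = 130
v_rel×d = (-11)·(-6) − (-3)·(-20) = 6
since m = R²·130 − 6²:  R² = (36 + 4644) / 130 = 36
R = √36 = 6  ⇒  r_B = 6 − 1 = 5

rB=5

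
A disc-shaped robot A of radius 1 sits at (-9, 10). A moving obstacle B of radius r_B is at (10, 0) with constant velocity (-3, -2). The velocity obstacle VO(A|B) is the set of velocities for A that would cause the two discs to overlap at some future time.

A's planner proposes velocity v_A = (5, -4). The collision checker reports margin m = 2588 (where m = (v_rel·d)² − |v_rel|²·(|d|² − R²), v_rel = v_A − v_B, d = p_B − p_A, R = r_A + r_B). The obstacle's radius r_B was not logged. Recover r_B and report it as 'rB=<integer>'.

m = 2588
d = (19, -10);  v_rel = (8, -2),  |v_rel|² = 68
v_rel×d = (8)·(-10) − (-2)·(19) = -42
since m = R²·68 − (-42)²:  R² = (1764 + 2588) / 68 = 64
R = √64 = 8  ⇒  r_B = 8 − 1 = 7

rB=7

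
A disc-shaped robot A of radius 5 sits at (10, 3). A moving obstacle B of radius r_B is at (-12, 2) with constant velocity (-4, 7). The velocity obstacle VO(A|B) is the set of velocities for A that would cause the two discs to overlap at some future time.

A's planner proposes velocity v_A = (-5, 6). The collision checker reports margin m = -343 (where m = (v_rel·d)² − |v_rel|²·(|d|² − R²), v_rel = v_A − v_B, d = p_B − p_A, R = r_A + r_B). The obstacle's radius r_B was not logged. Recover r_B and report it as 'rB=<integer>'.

m = -343
d = (-22, -1);  v_rel = (-1, -1),  |v_rel|² = 2
v_rel×d = (-1)·(-1) − (-1)·(-22) = -21
since m = R²·2 − (-21)²:  R² = (441 + -343) / 2 = 49
R = √49 = 7  ⇒  r_B = 7 − 5 = 2

rB=2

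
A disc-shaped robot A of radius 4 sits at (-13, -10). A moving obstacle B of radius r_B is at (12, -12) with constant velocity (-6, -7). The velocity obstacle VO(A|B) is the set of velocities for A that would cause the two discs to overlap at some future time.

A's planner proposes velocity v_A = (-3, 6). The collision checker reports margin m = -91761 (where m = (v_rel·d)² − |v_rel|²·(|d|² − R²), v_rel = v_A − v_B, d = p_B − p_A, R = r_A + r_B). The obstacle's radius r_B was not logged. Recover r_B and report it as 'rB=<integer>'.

m = -91761
d = (25, -2);  v_rel = (3, 13),  |v_rel|² = 178
v_rel×d = (3)·(-2) − (13)·(25) = -331
since m = R²·178 − (-331)²:  R² = (109561 + -91761) / 178 = 100
R = √100 = 10  ⇒  r_B = 10 − 4 = 6

rB=6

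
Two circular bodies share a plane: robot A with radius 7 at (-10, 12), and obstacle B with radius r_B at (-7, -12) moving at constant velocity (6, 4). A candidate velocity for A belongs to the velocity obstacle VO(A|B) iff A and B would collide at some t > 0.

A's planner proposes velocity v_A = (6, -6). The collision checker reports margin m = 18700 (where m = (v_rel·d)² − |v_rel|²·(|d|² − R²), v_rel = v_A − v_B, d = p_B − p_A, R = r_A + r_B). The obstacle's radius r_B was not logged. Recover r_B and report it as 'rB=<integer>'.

m = 18700
d = (3, -24);  v_rel = (0, -10),  |v_rel|² = 100
v_rel×d = (0)·(-24) − (-10)·(3) = 30
since m = R²·100 − 30²:  R² = (900 + 18700) / 100 = 196
R = √196 = 14  ⇒  r_B = 14 − 7 = 7

rB=7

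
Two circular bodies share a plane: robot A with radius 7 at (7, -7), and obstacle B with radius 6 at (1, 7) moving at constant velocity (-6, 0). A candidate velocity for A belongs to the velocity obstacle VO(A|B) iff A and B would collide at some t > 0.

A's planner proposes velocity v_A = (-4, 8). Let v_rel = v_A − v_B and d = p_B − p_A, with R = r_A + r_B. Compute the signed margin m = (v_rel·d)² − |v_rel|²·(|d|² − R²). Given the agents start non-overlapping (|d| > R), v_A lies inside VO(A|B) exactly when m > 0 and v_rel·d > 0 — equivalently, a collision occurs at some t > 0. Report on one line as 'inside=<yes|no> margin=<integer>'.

d = (-6, 14),  |d|² = 232;  R = 7+6 = 13,  c = 232−13² = 63
v_rel = (2, 8),  |v_rel|² = 68;  v_rel·d = (2)·(-6) + (8)·(14) = 100
68·t² − 200·t + 63 = 0  ⇒  m = 100² − 68·63 = 5716
m = 5716 > 0,  v_rel·d = 100 > 0  ⇒  inside

inside=yes margin=5716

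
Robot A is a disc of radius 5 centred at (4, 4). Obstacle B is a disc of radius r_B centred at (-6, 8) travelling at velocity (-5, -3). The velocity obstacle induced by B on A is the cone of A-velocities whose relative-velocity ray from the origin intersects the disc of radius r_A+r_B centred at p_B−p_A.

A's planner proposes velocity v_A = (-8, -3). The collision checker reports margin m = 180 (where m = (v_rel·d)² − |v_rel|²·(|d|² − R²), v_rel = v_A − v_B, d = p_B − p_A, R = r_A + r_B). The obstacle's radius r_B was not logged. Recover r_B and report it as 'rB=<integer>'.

m = 180
d = (-10, 4);  v_rel = (-3, 0),  |v_rel|² = 9
v_rel×d = (-3)·(4) − (0)·(-10) = -12
since m = R²·9 − (-12)²:  R² = (144 + 180) / 9 = 36
R = √36 = 6  ⇒  r_B = 6 − 5 = 1

rB=1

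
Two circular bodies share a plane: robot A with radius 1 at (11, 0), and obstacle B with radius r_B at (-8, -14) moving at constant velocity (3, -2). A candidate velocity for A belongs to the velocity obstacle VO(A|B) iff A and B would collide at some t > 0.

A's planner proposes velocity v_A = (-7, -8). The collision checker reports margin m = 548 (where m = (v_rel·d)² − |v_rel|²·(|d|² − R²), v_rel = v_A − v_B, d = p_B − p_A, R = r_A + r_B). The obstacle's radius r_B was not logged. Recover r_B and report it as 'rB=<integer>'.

m = 548
d = (-19, -14);  v_rel = (-10, -6),  |v_rel|² = 136
v_rel×d = (-10)·(-14) − (-6)·(-19) = 26
since m = R²·136 − 26²:  R² = (676 + 548) / 136 = 9
R = √9 = 3  ⇒  r_B = 3 − 1 = 2

rB=2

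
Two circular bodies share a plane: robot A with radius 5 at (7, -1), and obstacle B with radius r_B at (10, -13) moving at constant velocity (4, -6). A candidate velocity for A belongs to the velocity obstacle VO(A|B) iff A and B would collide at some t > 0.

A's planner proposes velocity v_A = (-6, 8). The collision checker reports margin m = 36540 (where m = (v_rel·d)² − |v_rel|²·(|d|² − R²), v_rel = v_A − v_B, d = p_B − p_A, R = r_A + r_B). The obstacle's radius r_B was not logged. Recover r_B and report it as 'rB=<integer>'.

m = 36540
d = (3, -12);  v_rel = (-10, 14),  |v_rel|² = 296
v_rel×d = (-10)·(-12) − (14)·(3) = 78
since m = R²·296 − 78²:  R² = (6084 + 36540) / 296 = 144
R = √144 = 12  ⇒  r_B = 12 − 5 = 7

rB=7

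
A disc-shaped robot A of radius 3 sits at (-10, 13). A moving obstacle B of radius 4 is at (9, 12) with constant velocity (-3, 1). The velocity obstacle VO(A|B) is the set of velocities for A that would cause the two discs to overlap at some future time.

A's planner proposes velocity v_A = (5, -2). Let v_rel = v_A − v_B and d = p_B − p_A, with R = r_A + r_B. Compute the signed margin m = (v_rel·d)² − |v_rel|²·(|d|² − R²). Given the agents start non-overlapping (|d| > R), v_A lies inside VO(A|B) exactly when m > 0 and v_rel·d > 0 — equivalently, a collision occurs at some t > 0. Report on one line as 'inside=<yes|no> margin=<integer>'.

d = (19, -1),  |d|² = 362;  R = 3+4 = 7,  c = 362−7² = 313
v_rel = (8, -3),  |v_rel|² = 73;  v_rel·d = (8)·(19) + (-3)·(-1) = 155
73·t² − 310·t + 313 = 0  ⇒  m = 155² − 73·313 = 1176
m = 1176 > 0,  v_rel·d = 155 > 0  ⇒  inside

inside=yes margin=1176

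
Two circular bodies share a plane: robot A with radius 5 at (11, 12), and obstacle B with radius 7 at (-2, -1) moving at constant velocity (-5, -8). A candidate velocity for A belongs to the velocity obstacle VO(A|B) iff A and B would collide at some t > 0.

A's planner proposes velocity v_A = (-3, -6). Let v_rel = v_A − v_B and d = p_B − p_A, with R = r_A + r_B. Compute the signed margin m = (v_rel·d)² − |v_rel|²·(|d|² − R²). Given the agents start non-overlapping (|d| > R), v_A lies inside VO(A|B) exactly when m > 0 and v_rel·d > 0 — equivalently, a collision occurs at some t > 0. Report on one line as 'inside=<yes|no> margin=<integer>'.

d = (-13, -13),  |d|² = 338;  R = 5+7 = 12,  c = 338−12² = 194
v_rel = (2, 2),  |v_rel|² = 8;  v_rel·d = (2)·(-13) + (2)·(-13) = -52
8·t² + 104·t + 194 = 0  ⇒  m = (-52)² − 8·194 = 1152
m = 1152 > 0,  v_rel·d = -52 < 0  ⇒  outside

inside=no margin=1152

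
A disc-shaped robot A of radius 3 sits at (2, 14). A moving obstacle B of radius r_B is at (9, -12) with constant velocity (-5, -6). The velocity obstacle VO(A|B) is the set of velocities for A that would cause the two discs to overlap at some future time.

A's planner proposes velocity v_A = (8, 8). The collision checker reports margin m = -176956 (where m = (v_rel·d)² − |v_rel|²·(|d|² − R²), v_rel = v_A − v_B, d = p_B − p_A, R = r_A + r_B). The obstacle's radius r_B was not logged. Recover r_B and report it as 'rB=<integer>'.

m = -176956
d = (7, -26);  v_rel = (13, 14),  |v_rel|² = 365
v_rel×d = (13)·(-26) − (14)·(7) = -436
since m = R²·365 − (-436)²:  R² = (190096 + -176956) / 365 = 36
R = √36 = 6  ⇒  r_B = 6 − 3 = 3

rB=3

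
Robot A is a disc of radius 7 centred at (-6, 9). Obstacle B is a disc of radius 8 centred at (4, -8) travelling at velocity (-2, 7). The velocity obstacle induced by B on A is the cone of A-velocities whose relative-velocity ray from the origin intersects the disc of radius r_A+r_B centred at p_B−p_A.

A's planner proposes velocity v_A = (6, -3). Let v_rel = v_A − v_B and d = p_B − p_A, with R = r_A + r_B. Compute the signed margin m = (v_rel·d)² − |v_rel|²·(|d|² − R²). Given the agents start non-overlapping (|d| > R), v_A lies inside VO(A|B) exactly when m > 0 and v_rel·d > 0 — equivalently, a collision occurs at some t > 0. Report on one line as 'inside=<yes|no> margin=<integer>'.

d = (10, -17),  |d|² = 389;  R = 7+8 = 15,  c = 389−15² = 164
v_rel = (8, -10),  |v_rel|² = 164;  v_rel·d = (8)·(10) + (-10)·(-17) = 250
164·t² − 500·t + 164 = 0  ⇒  m = 250² − 164·164 = 35604
m = 35604 > 0,  v_rel·d = 250 > 0  ⇒  inside

inside=yes margin=35604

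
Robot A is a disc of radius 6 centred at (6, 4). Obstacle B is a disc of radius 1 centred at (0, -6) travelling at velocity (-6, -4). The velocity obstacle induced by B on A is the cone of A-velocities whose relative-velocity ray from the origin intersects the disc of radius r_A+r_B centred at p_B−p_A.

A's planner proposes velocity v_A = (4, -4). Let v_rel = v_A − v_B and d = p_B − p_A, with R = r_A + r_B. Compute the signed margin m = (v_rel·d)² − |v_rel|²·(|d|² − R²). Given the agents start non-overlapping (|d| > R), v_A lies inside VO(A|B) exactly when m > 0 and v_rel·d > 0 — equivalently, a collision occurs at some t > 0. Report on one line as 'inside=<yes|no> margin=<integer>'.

d = (-6, -10),  |d|² = 136;  R = 6+1 = 7,  c = 136−7² = 87
v_rel = (10, 0),  |v_rel|² = 100;  v_rel·d = (10)·(-6) + (0)·(-10) = -60
100·t² + 120·t + 87 = 0  ⇒  m = (-60)² − 100·87 = -5100
m = -5100 < 0,  v_rel·d = -60 < 0  ⇒  outside

inside=no margin=-5100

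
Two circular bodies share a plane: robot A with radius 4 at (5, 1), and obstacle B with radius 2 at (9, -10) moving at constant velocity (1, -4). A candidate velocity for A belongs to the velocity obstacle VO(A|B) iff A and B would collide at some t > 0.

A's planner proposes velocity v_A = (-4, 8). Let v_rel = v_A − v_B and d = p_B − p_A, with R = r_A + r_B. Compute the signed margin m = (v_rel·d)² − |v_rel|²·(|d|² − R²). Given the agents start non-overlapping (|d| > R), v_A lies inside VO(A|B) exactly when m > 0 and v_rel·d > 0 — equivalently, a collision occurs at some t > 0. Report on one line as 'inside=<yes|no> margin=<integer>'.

d = (4, -11),  |d|² = 137;  R = 4+2 = 6,  c = 137−6² = 101
v_rel = (-5, 12),  |v_rel|² = 169;  v_rel·d = (-5)·(4) + (12)·(-11) = -152
169·t² + 304·t + 101 = 0  ⇒  m = (-152)² − 169·101 = 6035
m = 6035 > 0,  v_rel·d = -152 < 0  ⇒  outside

inside=no margin=6035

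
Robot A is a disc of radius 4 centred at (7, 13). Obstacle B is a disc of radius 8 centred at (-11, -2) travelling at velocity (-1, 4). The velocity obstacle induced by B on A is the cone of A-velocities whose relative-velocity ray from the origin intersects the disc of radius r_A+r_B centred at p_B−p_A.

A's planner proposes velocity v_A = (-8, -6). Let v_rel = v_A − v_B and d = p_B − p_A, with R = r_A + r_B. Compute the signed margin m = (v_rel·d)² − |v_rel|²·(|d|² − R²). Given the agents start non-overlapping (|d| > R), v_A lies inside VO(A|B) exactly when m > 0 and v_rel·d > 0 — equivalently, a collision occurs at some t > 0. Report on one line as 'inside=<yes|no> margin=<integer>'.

d = (-18, -15),  |d|² = 549;  R = 4+8 = 12,  c = 549−12² = 405
v_rel = (-7, -10),  |v_rel|² = 149;  v_rel·d = (-7)·(-18) + (-10)·(-15) = 276
149·t² − 552·t + 405 = 0  ⇒  m = 276² − 149·405 = 15831
m = 15831 > 0,  v_rel·d = 276 > 0  ⇒  inside

inside=yes margin=15831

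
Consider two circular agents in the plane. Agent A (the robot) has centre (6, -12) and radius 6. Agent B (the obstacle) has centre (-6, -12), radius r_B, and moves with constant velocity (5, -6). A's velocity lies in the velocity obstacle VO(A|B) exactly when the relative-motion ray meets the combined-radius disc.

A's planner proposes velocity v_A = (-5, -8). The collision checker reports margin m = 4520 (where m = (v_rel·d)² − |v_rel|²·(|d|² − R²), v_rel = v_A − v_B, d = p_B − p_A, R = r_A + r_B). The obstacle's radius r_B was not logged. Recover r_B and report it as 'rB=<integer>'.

m = 4520
d = (-12, 0);  v_rel = (-10, -2),  |v_rel|² = 104
v_rel×d = (-10)·(0) − (-2)·(-12) = -24
since m = R²·104 − (-24)²:  R² = (576 + 4520) / 104 = 49
R = √49 = 7  ⇒  r_B = 7 − 6 = 1

rB=1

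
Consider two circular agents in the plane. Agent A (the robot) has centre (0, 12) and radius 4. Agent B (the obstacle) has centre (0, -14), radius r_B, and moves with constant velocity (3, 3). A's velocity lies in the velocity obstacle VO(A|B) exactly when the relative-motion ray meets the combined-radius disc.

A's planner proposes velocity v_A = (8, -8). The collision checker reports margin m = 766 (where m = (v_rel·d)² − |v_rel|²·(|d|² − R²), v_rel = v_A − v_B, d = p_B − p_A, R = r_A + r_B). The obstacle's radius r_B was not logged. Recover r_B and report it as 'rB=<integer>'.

m = 766
d = (0, -26);  v_rel = (5, -11),  |v_rel|² = 146
v_rel×d = (5)·(-26) − (-11)·(0) = -130
since m = R²·146 − (-130)²:  R² = (16900 + 766) / 146 = 121
R = √121 = 11  ⇒  r_B = 11 − 4 = 7

rB=7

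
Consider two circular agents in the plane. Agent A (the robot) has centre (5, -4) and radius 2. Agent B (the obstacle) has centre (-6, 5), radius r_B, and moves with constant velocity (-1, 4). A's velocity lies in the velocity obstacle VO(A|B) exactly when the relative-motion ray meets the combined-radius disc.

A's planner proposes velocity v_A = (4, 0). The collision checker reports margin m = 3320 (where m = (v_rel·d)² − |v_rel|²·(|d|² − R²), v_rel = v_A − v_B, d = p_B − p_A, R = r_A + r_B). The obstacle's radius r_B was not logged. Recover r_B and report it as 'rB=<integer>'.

m = 3320
d = (-11, 9);  v_rel = (5, -4),  |v_rel|² = 41
v_rel×d = (5)·(9) − (-4)·(-11) = 1
since m = R²·41 − 1²:  R² = (1 + 3320) / 41 = 81
R = √81 = 9  ⇒  r_B = 9 − 2 = 7

rB=7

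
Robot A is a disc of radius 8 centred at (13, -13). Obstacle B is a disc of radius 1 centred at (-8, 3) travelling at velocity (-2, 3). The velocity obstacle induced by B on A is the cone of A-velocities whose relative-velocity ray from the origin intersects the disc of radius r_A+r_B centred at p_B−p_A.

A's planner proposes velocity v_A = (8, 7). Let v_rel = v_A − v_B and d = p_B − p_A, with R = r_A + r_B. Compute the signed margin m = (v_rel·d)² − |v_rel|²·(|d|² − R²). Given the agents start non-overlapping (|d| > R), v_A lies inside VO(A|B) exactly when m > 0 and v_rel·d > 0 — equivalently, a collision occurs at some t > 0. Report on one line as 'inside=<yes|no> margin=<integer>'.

d = (-21, 16),  |d|² = 697;  R = 8+1 = 9,  c = 697−9² = 616
v_rel = (10, 4),  |v_rel|² = 116;  v_rel·d = (10)·(-21) + (4)·(16) = -146
116·t² + 292·t + 616 = 0  ⇒  m = (-146)² − 116·616 = -50140
m = -50140 < 0,  v_rel·d = -146 < 0  ⇒  outside

inside=no margin=-50140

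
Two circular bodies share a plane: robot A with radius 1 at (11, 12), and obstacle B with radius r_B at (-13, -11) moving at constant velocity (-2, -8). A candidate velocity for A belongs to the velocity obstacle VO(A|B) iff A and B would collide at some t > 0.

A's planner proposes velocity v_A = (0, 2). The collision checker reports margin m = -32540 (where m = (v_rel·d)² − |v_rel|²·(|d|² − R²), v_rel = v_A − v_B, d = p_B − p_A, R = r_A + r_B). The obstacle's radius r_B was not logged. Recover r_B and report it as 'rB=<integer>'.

m = -32540
d = (-24, -23);  v_rel = (2, 10),  |v_rel|² = 104
v_rel×d = (2)·(-23) − (10)·(-24) = 194
since m = R²·104 − 194²:  R² = (37636 + -32540) / 104 = 49
R = √49 = 7  ⇒  r_B = 7 − 1 = 6

rB=6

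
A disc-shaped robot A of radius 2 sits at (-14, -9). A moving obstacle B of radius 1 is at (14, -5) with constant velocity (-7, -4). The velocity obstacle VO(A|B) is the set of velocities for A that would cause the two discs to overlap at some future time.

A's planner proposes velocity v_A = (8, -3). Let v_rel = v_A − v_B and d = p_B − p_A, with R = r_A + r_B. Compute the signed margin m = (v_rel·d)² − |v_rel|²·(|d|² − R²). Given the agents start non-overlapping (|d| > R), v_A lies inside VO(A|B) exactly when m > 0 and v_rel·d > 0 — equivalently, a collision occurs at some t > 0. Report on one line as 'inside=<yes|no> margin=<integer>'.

d = (28, 4),  |d|² = 800;  R = 2+1 = 3,  c = 800−3² = 791
v_rel = (15, 1),  |v_rel|² = 226;  v_rel·d = (15)·(28) + (1)·(4) = 424
226·t² − 848·t + 791 = 0  ⇒  m = 424² − 226·791 = 1010
m = 1010 > 0,  v_rel·d = 424 > 0  ⇒  inside

inside=yes margin=1010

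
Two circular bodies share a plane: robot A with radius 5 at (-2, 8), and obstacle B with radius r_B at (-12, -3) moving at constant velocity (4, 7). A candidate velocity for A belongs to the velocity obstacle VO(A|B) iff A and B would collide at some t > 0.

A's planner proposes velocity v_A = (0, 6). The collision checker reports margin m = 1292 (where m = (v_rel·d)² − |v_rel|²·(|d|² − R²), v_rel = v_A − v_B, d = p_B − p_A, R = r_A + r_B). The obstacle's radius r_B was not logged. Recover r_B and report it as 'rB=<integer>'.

m = 1292
d = (-10, -11);  v_rel = (-4, -1),  |v_rel|² = 17
v_rel×d = (-4)·(-11) − (-1)·(-10) = 34
since m = R²·17 − 34²:  R² = (1156 + 1292) / 17 = 144
R = √144 = 12  ⇒  r_B = 12 − 5 = 7

rB=7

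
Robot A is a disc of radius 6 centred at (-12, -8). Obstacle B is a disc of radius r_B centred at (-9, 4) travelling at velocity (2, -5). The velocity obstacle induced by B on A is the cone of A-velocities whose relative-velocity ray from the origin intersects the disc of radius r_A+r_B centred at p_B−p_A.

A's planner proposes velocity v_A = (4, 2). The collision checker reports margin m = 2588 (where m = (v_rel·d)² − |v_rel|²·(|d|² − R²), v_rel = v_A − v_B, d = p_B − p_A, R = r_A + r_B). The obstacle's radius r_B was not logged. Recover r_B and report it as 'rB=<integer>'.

m = 2588
d = (3, 12);  v_rel = (2, 7),  |v_rel|² = 53
v_rel×d = (2)·(12) − (7)·(3) = 3
since m = R²·53 − 3²:  R² = (9 + 2588) / 53 = 49
R = √49 = 7  ⇒  r_B = 7 − 6 = 1

rB=1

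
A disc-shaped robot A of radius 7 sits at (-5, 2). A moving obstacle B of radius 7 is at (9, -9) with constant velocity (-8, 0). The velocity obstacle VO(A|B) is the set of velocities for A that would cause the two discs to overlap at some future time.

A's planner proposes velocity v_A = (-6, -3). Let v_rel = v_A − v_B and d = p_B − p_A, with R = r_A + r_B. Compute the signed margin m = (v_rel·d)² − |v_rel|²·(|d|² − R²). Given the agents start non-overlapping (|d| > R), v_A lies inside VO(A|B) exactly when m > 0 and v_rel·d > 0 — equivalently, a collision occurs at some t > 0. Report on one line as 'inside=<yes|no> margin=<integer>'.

d = (14, -11),  |d|² = 317;  R = 7+7 = 14,  c = 317−14² = 121
v_rel = (2, -3),  |v_rel|² = 13;  v_rel·d = (2)·(14) + (-3)·(-11) = 61
13·t² − 122·t + 121 = 0  ⇒  m = 61² − 13·121 = 2148
m = 2148 > 0,  v_rel·d = 61 > 0  ⇒  inside

inside=yes margin=2148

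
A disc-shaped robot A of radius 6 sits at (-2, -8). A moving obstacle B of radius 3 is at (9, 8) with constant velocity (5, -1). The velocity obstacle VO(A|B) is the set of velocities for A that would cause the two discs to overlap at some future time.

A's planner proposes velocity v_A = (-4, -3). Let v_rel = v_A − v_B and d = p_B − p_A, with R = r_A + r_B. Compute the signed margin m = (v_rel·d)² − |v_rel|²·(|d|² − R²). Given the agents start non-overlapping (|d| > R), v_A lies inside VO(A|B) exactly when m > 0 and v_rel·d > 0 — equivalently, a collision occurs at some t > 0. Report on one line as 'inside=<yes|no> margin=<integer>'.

d = (11, 16),  |d|² = 377;  R = 6+3 = 9,  c = 377−9² = 296
v_rel = (-9, -2),  |v_rel|² = 85;  v_rel·d = (-9)·(11) + (-2)·(16) = -131
85·t² + 262·t + 296 = 0  ⇒  m = (-131)² − 85·296 = -7999
m = -7999 < 0,  v_rel·d = -131 < 0  ⇒  outside

inside=no margin=-7999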